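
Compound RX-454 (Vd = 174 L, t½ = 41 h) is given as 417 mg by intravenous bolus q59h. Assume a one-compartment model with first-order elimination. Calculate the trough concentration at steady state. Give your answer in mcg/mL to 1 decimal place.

k = ln2/t½ = ln2/41 ≈ 0.016906 h⁻¹; fraction remaining f = e^(−kτ) = e^(−0.016906×59) ≈ 0.3688.
Each bolus raises the concentration by D/Vd = 417/174 ≈ 2.397 mcg/mL.
Steady-state trough Cmin,ss = C₀·f/(1−f) ≈ 2.397 × 0.3688/0.6312 ≈ 1.401 mcg/mL.

1.4 mcg/mL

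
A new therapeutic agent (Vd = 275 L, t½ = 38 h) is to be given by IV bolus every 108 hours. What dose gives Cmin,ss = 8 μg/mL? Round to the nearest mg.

τ/t½ = 108/38 ≈ 2.8421, so f = (1/2)^(108/38) ≈ 0.139457.
Cmin,ss = (D/Vd)·f/(1−f), so D = Cmin,ss·Vd·(1−f)/f.
D = 8 × 275 × (1−f)/f ≈ 8 × 275 × 6.17067 ≈ 13575.47 mg.

13575 mg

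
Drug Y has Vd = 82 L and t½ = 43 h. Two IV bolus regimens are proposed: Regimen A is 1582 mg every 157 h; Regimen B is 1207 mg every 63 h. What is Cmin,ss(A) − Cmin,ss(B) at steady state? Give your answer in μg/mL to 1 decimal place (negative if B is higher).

-6.7 μg/mL

Regimen A: f = (1/2)^(157/43) ≈ 0.0796; Cmin,ss = (1582/82)·f/(1−f) ≈ 1.669 μg/mL.
Regimen B: f = (1/2)^(63/43) ≈ 0.3622; Cmin,ss = (1207/82)·f/(1−f) ≈ 8.359 μg/mL.
Difference ≈ 1.669 − 8.359 ≈ -6.690 μg/mL.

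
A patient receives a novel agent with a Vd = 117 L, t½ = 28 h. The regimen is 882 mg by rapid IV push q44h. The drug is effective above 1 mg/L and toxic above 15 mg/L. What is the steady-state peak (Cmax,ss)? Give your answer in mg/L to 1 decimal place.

11.4 mg/L

τ/t½ = 44/28 ≈ 1.5714, so fraction remaining f = (1/2)^(44/28) ≈ 0.3365.
Accumulation ratio R = 1/(1 − f) ≈ 1/0.6635 ≈ 1.5072.
Each bolus raises the concentration by D/Vd = 882/117 ≈ 7.538 mg/L.
Steady-state peak Cmax,ss = C₀·R ≈ 7.538 × 1.5072 ≈ 11.361 mg/L.
Peak 11.4 mg/L vs MTC 15 mg/L: below toxic threshold.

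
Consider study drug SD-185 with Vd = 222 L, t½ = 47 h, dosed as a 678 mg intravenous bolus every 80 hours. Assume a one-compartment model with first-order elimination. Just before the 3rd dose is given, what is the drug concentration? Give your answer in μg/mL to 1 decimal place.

1.2 μg/mL

f = (1/2)^(τ/t½) = (1/2)^(80/47) ≈ 0.3073.
C₀ = D/Vd = 678/222 ≈ 3.054 μg/mL.
Before the 3rd dose, 2 doses have been given. Superposition: Cmin = C₀·(f + f²).
≈ 3.054 × (0.3073 + 0.0944) ≈ 3.054 × 0.4017 ≈ 1.227 μg/mL.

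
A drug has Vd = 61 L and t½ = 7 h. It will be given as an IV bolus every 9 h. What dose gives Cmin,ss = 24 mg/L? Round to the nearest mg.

τ/t½ = 9/7 ≈ 1.2857, so f = (1/2)^(9/7) ≈ 0.410168.
Cmin,ss = (D/Vd)·f/(1−f), so D = Cmin,ss·Vd·(1−f)/f.
D = 24 × 61 × (1−f)/f ≈ 24 × 61 × 1.43803 ≈ 2105.28 mg.

2105 mg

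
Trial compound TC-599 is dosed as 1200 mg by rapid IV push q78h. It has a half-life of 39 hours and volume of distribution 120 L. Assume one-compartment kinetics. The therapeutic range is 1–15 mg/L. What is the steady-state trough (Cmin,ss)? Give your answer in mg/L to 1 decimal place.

τ = 78 h = 2 half-lives, so f = (1/2)^2 = 0.25.
At steady state, R = 1/(1 − 0.25) = 4/3.
Single-dose peak C₀ = D/Vd = 1200/120 = 10 mg/L.
Steady-state peak Cmax,ss = C₀·R = 10 × 4/3 ≈ 13.333 mg/L.
Steady-state trough Cmin,ss = Cmax,ss·f ≈ 13.333 × 0.25 ≈ 3.333 mg/L.
Trough 3.3 mg/L vs MEC 1 mg/L: adequate.

3.3 mg/L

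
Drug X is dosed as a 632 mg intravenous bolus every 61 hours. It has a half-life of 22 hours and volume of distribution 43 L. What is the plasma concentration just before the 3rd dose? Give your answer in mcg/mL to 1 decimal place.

f = (1/2)^(τ/t½) = (1/2)^(61/22) ≈ 0.1463.
C₀ = D/Vd = 632/43 ≈ 14.698 mcg/mL.
Before the 3rd dose, 2 doses have been given. Superposition: Cmin = C₀·(f + f²).
≈ 14.698 × (0.1463 + 0.0214) ≈ 14.698 × 0.1677 ≈ 2.465 mcg/mL.

2.5 mcg/mL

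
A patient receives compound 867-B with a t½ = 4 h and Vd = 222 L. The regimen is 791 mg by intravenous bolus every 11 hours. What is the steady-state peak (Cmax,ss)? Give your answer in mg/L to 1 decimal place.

Over one 11-h interval, 11/4 ≈ 2.75 half-lives elapse, leaving f ≈ 0.1487 of each dose.
Accumulation ratio R = 1/(1 − f) ≈ 1/0.8513 ≈ 1.1747.
Single-dose peak C₀ = D/Vd = 791/222 ≈ 3.563 mg/L.
Steady-state peak Cmax,ss = C₀·R ≈ 3.563 × 1.1747 ≈ 4.185 mg/L.

4.2 mg/L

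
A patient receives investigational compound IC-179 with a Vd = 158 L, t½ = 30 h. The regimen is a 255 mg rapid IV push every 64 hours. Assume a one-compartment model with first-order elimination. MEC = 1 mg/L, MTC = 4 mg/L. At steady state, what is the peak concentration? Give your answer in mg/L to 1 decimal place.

2.1 mg/L

Over one 64-h interval, 64/30 ≈ 2.1333 half-lives elapse, leaving f ≈ 0.2279 of each dose.
At steady state, accumulation factor R = 1/(1 − e^(−kτ)) ≈ 1.2952.
Single-dose peak C₀ = D/Vd = 255/158 ≈ 1.614 mg/L.
Steady-state peak Cmax,ss = C₀·R ≈ 1.614 × 1.2952 ≈ 2.090 mg/L.
Peak 2.1 mg/L vs MTC 4 mg/L: below toxic threshold.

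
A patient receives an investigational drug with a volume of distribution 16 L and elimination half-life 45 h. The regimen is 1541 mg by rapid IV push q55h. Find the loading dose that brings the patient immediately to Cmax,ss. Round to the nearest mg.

f = (1/2)^(55/45) ≈ 0.428622; accumulation ratio R = 1/(1−f) ≈ 1.75015.
Loading dose to hit Cmax,ss on first dose: D_load = D_maint·R ≈ 1541 × 1.75015 ≈ 2696.98 mg.

2697 mg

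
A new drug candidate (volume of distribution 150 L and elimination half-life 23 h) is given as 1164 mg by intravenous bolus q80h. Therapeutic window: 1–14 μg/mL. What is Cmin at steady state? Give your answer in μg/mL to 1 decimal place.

Over one 80-h interval, 80/23 ≈ 3.4783 half-lives elapse, leaving f ≈ 0.0897 of each dose.
Each bolus raises the concentration by D/Vd = 1164/150 ≈ 7.760 μg/mL.
Steady-state trough Cmin,ss = C₀·f/(1−f) ≈ 7.760 × 0.0897/0.9103 ≈ 0.765 μg/mL.
Trough 0.8 μg/mL vs MEC 1 μg/mL: subtherapeutic.

0.8 μg/mL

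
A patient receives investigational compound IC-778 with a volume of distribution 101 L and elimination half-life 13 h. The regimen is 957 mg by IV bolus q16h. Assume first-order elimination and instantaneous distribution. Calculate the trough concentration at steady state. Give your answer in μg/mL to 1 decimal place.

τ/t½ = 16/13 ≈ 1.2308, so fraction remaining f = (1/2)^(16/13) ≈ 0.4261.
Single-dose peak C₀ = D/Vd = 957/101 ≈ 9.475 μg/mL.
Steady-state trough Cmin,ss = C₀·f/(1−f) ≈ 9.475 × 0.4261/0.5739 ≈ 7.035 μg/mL.

7.0 μg/mL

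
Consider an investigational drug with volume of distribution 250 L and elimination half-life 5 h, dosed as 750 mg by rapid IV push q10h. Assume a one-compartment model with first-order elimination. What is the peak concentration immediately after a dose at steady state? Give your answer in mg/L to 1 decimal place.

4.0 mg/L

The dosing interval is 2 half-lives, so f = 2^(−2) = 0.25.
Accumulation ratio R = 1/(1 − f) = 1/0.75 = 4/3.
Single-dose peak C₀ = D/Vd = 750/250 = 3 mg/L.
Steady-state peak Cmax,ss = C₀·R = 3 × 4/3 ≈ 4.000 mg/L.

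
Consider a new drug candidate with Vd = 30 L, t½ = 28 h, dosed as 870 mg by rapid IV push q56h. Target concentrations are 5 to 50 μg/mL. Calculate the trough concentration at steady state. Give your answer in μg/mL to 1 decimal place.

9.7 μg/mL

τ = 56 h = 2 half-lives, so f = (1/2)^2 = 0.25.
At steady state, R = 1/(1 − 0.25) = 4/3.
Single-dose peak C₀ = D/Vd = 870/30 = 29 μg/mL.
Steady-state peak Cmax,ss = C₀·R = 29 × 4/3 ≈ 38.667 μg/mL.
Steady-state trough Cmin,ss = Cmax,ss·f ≈ 38.667 × 0.25 ≈ 9.667 μg/mL.
Trough 9.7 μg/mL vs MEC 5 μg/mL: adequate.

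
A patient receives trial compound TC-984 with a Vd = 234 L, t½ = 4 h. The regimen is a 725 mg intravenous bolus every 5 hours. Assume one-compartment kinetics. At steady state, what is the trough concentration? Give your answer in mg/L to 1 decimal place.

τ/t½ = 5/4 ≈ 1.25, so fraction remaining f = (1/2)^(5/4) ≈ 0.4204.
Accumulation ratio R = 1/(1 − f) ≈ 1/0.5796 ≈ 1.7253.
Single-dose peak C₀ = D/Vd = 725/234 ≈ 3.098 mg/L.
Steady-state peak Cmax,ss = C₀·R ≈ 3.098 × 1.7253 ≈ 5.345 mg/L.
One interval later, Cmin,ss = Cmax,ss·e^(−kτ) ≈ 5.345 × 0.4204 ≈ 2.247 mg/L.

2.2 mg/L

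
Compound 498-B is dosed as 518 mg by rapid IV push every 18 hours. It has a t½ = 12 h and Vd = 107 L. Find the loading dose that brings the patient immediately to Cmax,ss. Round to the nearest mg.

f = (1/2)^(18/12) ≈ 0.353553; accumulation ratio R = 1/(1−f) ≈ 1.54692.
Loading dose to hit Cmax,ss on first dose: D_load = D_maint·R ≈ 518 × 1.54692 ≈ 801.30 mg.

801 mg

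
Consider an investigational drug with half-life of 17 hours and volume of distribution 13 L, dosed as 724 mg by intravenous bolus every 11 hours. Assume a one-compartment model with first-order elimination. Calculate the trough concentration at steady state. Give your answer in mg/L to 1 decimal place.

Over one 11-h interval, 11/17 ≈ 0.64706 half-lives elapse, leaving f ≈ 0.6386 of each dose.
At steady state, accumulation factor R = 1/(1 − e^(−kτ)) ≈ 2.7670.
Each bolus raises the concentration by D/Vd = 724/13 ≈ 55.692 mg/L.
Steady-state peak Cmax,ss = C₀·R ≈ 55.692 × 2.7670 ≈ 154.100 mg/L.
Steady-state trough Cmin,ss = Cmax,ss·f ≈ 154.100 × 0.6386 ≈ 98.408 mg/L.

98.4 mg/L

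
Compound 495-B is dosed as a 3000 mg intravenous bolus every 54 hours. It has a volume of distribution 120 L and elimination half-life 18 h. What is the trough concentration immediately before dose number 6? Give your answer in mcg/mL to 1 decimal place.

3.6 mcg/mL

f = (1/2)^(τ/t½) = (1/2)^(54/18) ≈ 0.1250.
C₀ = D/Vd = 3000/120 ≈ 25.000 mcg/mL.
Before the 6th dose, 5 doses have been given. Superposition: Cmin = C₀·(f + f² + … + f^5).
≈ 25.000 × (0.1250 + 0.0156 + 0.0020 + 0.0002 + 0.0000) ≈ 25.000 × 0.1428 ≈ 3.570 mcg/mL.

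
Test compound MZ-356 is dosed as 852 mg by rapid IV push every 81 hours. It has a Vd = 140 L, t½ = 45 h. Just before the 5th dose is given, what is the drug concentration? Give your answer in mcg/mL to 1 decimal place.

f = (1/2)^(τ/t½) = (1/2)^(81/45) ≈ 0.2872.
C₀ = D/Vd = 852/140 ≈ 6.086 mcg/mL.
Before the 5th dose, 4 doses have been given. Superposition: Cmin = C₀·(f + f² + … + f^4).
≈ 6.086 × (0.2872 + 0.0825 + 0.0237 + 0.0068) ≈ 6.086 × 0.4002 ≈ 2.436 mcg/mL.

2.4 mcg/mL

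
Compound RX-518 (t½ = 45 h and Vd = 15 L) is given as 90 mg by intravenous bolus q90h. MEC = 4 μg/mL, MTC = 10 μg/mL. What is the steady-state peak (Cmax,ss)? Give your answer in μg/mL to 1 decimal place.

τ = 90 h = 2 half-lives, so f = (1/2)^2 = 0.25.
Accumulation ratio R = 1/(1 − f) = 1/0.75 = 4/3.
Single-dose peak C₀ = D/Vd = 90/15 = 6 μg/mL.
Steady-state peak Cmax,ss = C₀·R = 6 × 4/3 ≈ 8.000 μg/mL.
Peak 8.0 μg/mL vs MTC 10 μg/mL: below toxic threshold.

8.0 μg/mL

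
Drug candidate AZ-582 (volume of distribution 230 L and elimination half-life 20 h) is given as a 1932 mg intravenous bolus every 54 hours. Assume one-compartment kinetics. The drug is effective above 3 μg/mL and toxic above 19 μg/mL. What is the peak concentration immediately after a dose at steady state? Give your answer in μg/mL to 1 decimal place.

τ/t½ = 54/20 ≈ 2.7, so fraction remaining f = (1/2)^(54/20) ≈ 0.1539.
At steady state, accumulation factor R = 1/(1 − e^(−kτ)) ≈ 1.1819.
Each bolus raises the concentration by D/Vd = 1932/230 ≈ 8.400 μg/mL.
Steady-state peak Cmax,ss = C₀·R ≈ 8.400 × 1.1819 ≈ 9.928 μg/mL.
Peak 9.9 μg/mL vs MTC 19 μg/mL: below toxic threshold.

9.9 μg/mL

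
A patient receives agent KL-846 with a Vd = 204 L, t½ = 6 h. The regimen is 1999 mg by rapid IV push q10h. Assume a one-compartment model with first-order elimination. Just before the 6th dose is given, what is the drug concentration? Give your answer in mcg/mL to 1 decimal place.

f = (1/2)^(τ/t½) = (1/2)^(10/6) ≈ 0.3150.
C₀ = D/Vd = 1999/204 ≈ 9.799 mcg/mL.
Before the 6th dose, 5 doses have been given. Superposition: Cmin = C₀·(f + f² + … + f^5).
≈ 9.799 × (0.3150 + 0.0992 + 0.0313 + 0.0098 + 0.0031) ≈ 9.799 × 0.4584 ≈ 4.492 mcg/mL.

4.5 mcg/mL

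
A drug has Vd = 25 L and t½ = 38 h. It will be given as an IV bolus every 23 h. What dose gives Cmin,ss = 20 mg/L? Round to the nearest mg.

τ/t½ = 23/38 ≈ 0.60526, so f = (1/2)^(23/38) ≈ 0.657351.
Cmin,ss = (D/Vd)·f/(1−f), so D = Cmin,ss·Vd·(1−f)/f.
D = 20 × 25 × (1−f)/f ≈ 20 × 25 × 0.52126 ≈ 260.63 mg.

261 mg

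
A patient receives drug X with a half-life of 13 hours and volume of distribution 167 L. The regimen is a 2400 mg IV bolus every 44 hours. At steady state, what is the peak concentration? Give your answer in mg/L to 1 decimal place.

15.9 mg/L

τ/t½ = 44/13 ≈ 3.3846, so fraction remaining f = (1/2)^(44/13) ≈ 0.0957.
Accumulation ratio R = 1/(1 − f) ≈ 1/0.9043 ≈ 1.1058.
Each bolus raises the concentration by D/Vd = 2400/167 ≈ 14.371 mg/L.
Steady-state peak Cmax,ss = C₀·R ≈ 14.371 × 1.1058 ≈ 15.891 mg/L.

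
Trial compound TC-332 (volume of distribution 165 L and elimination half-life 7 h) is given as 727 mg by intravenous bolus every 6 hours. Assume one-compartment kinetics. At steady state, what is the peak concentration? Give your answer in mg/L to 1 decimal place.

9.8 mg/L

k = ln2/t½ = ln2/7 ≈ 0.099021 h⁻¹; fraction remaining f = e^(−kτ) = e^(−0.099021×6) ≈ 0.5520.
Accumulation ratio R = 1/(1 − f) ≈ 1/0.4480 ≈ 2.2321.
Single-dose peak C₀ = D/Vd = 727/165 ≈ 4.406 mg/L.
Steady-state peak Cmax,ss = C₀·R ≈ 4.406 × 2.2321 ≈ 9.835 mg/L.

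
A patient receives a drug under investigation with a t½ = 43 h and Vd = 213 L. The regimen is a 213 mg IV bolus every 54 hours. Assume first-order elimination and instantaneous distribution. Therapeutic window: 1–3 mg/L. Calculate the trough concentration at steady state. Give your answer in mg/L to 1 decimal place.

0.7 mg/L

k = ln2/t½ = ln2/43 ≈ 0.016120 h⁻¹; fraction remaining f = e^(−kτ) = e^(−0.016120×54) ≈ 0.4188.
Single-dose peak C₀ = D/Vd = 213/213 ≈ 1.000 mg/L.
Steady-state trough Cmin,ss = C₀·f/(1−f) ≈ 1.000 × 0.4188/0.5812 ≈ 0.721 mg/L.
Trough 0.7 mg/L vs MEC 1 mg/L: subtherapeutic.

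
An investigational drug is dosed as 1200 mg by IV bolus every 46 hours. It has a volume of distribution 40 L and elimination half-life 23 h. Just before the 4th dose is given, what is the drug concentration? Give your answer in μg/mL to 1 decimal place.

9.8 μg/mL

f = (1/2)^(τ/t½) = (1/2)^(46/23) ≈ 0.2500.
C₀ = D/Vd = 1200/40 ≈ 30.000 μg/mL.
Before the 4th dose, 3 doses have been given. Superposition: Cmin = C₀·(f + f² + … + f^3).
≈ 30.000 × (0.2500 + 0.0625 + 0.0156) ≈ 30.000 × 0.3281 ≈ 9.843 μg/mL.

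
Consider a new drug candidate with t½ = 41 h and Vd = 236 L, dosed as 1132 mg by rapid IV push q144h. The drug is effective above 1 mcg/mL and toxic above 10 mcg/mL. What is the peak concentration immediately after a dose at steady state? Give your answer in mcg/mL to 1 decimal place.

Over one 144-h interval, 144/41 ≈ 3.5122 half-lives elapse, leaving f ≈ 0.0876 of each dose.
Accumulation ratio R = 1/(1 − f) ≈ 1/0.9124 ≈ 1.0960.
Each bolus raises the concentration by D/Vd = 1132/236 ≈ 4.797 mcg/mL.
Cmax,ss = C₀/(1 − f) ≈ 4.797/0.9124 ≈ 5.258 mcg/mL.
Peak 5.3 mcg/mL vs MTC 10 mcg/mL: below toxic threshold.

5.3 mcg/mL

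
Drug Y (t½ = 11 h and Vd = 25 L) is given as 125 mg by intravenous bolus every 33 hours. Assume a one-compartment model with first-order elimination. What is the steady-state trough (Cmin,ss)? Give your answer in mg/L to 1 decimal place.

0.7 mg/L

τ = 33 h = 3 half-lives, so f = (1/2)^3 = 0.125.
Accumulation ratio R = 1/(1 − f) = 1/0.875 = 8/7.
Single-dose peak C₀ = D/Vd = 125/25 = 5 mg/L.
Steady-state peak Cmax,ss = C₀·R = 5 × 8/7 ≈ 5.714 mg/L.
Steady-state trough Cmin,ss = Cmax,ss·f ≈ 5.714 × 0.125 ≈ 0.714 mg/L.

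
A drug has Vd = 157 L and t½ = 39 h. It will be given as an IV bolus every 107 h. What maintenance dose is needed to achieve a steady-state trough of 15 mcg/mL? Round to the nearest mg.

τ/t½ = 107/39 ≈ 2.7436, so f = (1/2)^(107/39) ≈ 0.149313.
Cmin,ss = (D/Vd)·f/(1−f), so D = Cmin,ss·Vd·(1−f)/f.
D = 15 × 157 × (1−f)/f ≈ 15 × 157 × 5.69734 ≈ 13417.24 mg.

13417 mg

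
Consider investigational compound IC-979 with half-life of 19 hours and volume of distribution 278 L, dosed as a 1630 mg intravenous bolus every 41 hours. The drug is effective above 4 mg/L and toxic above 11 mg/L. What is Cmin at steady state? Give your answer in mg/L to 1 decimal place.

k = ln2/t½ = ln2/19 ≈ 0.036481 h⁻¹; fraction remaining f = e^(−kτ) = e^(−0.036481×41) ≈ 0.2241.
Each bolus raises the concentration by D/Vd = 1630/278 ≈ 5.863 mg/L.
Steady-state trough Cmin,ss = C₀·f/(1−f) ≈ 5.863 × 0.2241/0.7759 ≈ 1.693 mg/L.
Trough 1.7 mg/L vs MEC 4 mg/L: subtherapeutic.

1.7 mg/L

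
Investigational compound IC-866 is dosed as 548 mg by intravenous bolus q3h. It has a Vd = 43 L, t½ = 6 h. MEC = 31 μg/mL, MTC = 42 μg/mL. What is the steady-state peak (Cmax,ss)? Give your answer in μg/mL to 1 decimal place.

43.5 μg/mL

Over one 3-h interval, 3/6 ≈ 0.5 half-lives elapse, leaving f ≈ 0.7071 of each dose.
Accumulation ratio R = 1/(1 − f) ≈ 1/0.2929 ≈ 3.4141.
Single-dose peak C₀ = D/Vd = 548/43 ≈ 12.744 μg/mL.
Cmax,ss = C₀/(1 − f) ≈ 12.744/0.2929 ≈ 43.510 μg/mL.
Peak 43.5 μg/mL vs MTC 42 μg/mL: exceeds toxic threshold.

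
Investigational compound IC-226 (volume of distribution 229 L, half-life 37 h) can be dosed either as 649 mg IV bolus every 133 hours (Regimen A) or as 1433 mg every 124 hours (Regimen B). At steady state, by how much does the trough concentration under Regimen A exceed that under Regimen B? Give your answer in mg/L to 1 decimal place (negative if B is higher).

Regimen A: f = (1/2)^(133/37) ≈ 0.0828; Cmin,ss = (649/229)·f/(1−f) ≈ 0.256 mg/L.
Regimen B: f = (1/2)^(124/37) ≈ 0.0980; Cmin,ss = (1433/229)·f/(1−f) ≈ 0.680 mg/L.
Difference ≈ 0.256 − 0.680 ≈ -0.424 mg/L.

-0.4 mg/L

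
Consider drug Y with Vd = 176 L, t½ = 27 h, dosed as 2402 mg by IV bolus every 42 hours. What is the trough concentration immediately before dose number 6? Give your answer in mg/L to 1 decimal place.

7.0 mg/L

f = (1/2)^(τ/t½) = (1/2)^(42/27) ≈ 0.3402.
C₀ = D/Vd = 2402/176 ≈ 13.648 mg/L.
Before the 6th dose, 5 doses have been given. Superposition: Cmin = C₀·(f + f² + … + f^5).
≈ 13.648 × (0.3402 + 0.1157 + 0.0394 + 0.0134 + 0.0046) ≈ 13.648 × 0.5133 ≈ 7.006 mg/L.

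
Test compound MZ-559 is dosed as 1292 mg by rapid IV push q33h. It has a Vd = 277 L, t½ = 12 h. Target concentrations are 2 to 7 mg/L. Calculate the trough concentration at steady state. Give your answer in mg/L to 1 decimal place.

τ/t½ = 33/12 ≈ 2.75, so fraction remaining f = (1/2)^(33/12) ≈ 0.1487.
Accumulation ratio R = 1/(1 − f) ≈ 1/0.8513 ≈ 1.1747.
Each bolus raises the concentration by D/Vd = 1292/277 ≈ 4.664 mg/L.
Cmax,ss = C₀/(1 − f) ≈ 4.664/0.8513 ≈ 5.479 mg/L.
One interval later, Cmin,ss = Cmax,ss·e^(−kτ) ≈ 5.479 × 0.1487 ≈ 0.815 mg/L.
Trough 0.8 mg/L vs MEC 2 mg/L: subtherapeutic.

0.8 mg/L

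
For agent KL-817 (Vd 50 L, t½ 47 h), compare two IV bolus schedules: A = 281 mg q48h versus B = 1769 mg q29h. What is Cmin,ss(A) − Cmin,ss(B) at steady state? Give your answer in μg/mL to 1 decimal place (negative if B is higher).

Regimen A: f = (1/2)^(48/47) ≈ 0.4927; Cmin,ss = (281/50)·f/(1−f) ≈ 5.458 μg/mL.
Regimen B: f = (1/2)^(29/47) ≈ 0.6520; Cmin,ss = (1769/50)·f/(1−f) ≈ 66.287 μg/mL.
Difference ≈ 5.458 − 66.287 ≈ -60.829 μg/mL.

-60.8 μg/mL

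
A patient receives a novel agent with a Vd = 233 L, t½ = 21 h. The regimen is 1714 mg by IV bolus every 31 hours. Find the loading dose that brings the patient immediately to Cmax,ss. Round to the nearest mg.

2676 mg

f = (1/2)^(31/21) ≈ 0.359437; accumulation ratio R = 1/(1−f) ≈ 1.56113.
Loading dose to hit Cmax,ss on first dose: D_load = D_maint·R ≈ 1714 × 1.56113 ≈ 2675.78 mg.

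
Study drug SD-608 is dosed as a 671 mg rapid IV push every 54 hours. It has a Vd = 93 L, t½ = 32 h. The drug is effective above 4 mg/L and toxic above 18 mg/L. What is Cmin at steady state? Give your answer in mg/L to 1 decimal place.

k = ln2/t½ = ln2/32 ≈ 0.021661 h⁻¹; fraction remaining f = e^(−kτ) = e^(−0.021661×54) ≈ 0.3105.
Accumulation ratio R = 1/(1 − f) ≈ 1/0.6895 ≈ 1.4503.
Each bolus raises the concentration by D/Vd = 671/93 ≈ 7.215 mg/L.
Steady-state peak Cmax,ss = C₀·R ≈ 7.215 × 1.4503 ≈ 10.464 mg/L.
One interval later, Cmin,ss = Cmax,ss·e^(−kτ) ≈ 10.464 × 0.3105 ≈ 3.249 mg/L.
Trough 3.2 mg/L vs MEC 4 mg/L: subtherapeutic.

3.2 mg/L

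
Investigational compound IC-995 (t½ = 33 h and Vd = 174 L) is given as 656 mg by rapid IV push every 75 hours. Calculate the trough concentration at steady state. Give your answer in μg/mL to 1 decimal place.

k = ln2/t½ = ln2/33 ≈ 0.021004 h⁻¹; fraction remaining f = e^(−kτ) = e^(−0.021004×75) ≈ 0.2069.
Accumulation ratio R = 1/(1 − f) ≈ 1/0.7931 ≈ 1.2609.
Each bolus raises the concentration by D/Vd = 656/174 ≈ 3.770 μg/mL.
Cmax,ss = C₀/(1 − f) ≈ 3.770/0.7931 ≈ 4.753 μg/mL.
One interval later, Cmin,ss = Cmax,ss·e^(−kτ) ≈ 4.753 × 0.2069 ≈ 0.983 μg/mL.

1.0 μg/mL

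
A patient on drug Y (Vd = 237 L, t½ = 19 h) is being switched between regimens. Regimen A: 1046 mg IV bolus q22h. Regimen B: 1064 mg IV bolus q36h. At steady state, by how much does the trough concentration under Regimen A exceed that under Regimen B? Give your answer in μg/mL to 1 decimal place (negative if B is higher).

1.9 μg/mL

Regimen A: f = (1/2)^(22/19) ≈ 0.4482; Cmin,ss = (1046/237)·f/(1−f) ≈ 3.585 μg/mL.
Regimen B: f = (1/2)^(36/19) ≈ 0.2689; Cmin,ss = (1064/237)·f/(1−f) ≈ 1.651 μg/mL.
Difference ≈ 3.585 − 1.651 ≈ 1.934 μg/mL.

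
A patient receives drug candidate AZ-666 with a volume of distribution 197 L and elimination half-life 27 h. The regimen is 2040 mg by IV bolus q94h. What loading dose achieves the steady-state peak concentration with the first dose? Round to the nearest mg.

f = (1/2)^(94/27) ≈ 0.089530; accumulation ratio R = 1/(1−f) ≈ 1.09833.
Loading dose to hit Cmax,ss on first dose: D_load = D_maint·R ≈ 2040 × 1.09833 ≈ 2240.59 mg.

2241 mg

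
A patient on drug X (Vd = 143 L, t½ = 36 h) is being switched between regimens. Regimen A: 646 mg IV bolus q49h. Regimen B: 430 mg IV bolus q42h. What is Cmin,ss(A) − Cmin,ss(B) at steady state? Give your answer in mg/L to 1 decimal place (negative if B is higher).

Regimen A: f = (1/2)^(49/36) ≈ 0.3893; Cmin,ss = (646/143)·f/(1−f) ≈ 2.880 mg/L.
Regimen B: f = (1/2)^(42/36) ≈ 0.4454; Cmin,ss = (430/143)·f/(1−f) ≈ 2.415 mg/L.
Difference ≈ 2.880 − 2.415 ≈ 0.465 mg/L.

0.5 mg/L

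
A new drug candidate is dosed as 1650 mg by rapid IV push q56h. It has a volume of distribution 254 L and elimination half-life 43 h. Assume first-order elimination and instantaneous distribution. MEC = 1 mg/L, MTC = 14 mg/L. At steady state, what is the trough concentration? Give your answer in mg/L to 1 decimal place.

4.4 mg/L

Over one 56-h interval, 56/43 ≈ 1.3023 half-lives elapse, leaving f ≈ 0.4055 of each dose.
Each bolus raises the concentration by D/Vd = 1650/254 ≈ 6.496 mg/L.
Steady-state trough Cmin,ss = C₀·f/(1−f) ≈ 6.496 × 0.4055/0.5945 ≈ 4.431 mg/L.
Trough 4.4 mg/L vs MEC 1 mg/L: adequate.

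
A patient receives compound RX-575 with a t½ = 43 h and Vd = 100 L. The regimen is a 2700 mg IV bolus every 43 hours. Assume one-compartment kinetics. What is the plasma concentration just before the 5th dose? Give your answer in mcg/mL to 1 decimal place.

f = (1/2)^(τ/t½) = (1/2)^(43/43) ≈ 0.5000.
C₀ = D/Vd = 2700/100 ≈ 27.000 mcg/mL.
Before the 5th dose, 4 doses have been given. Superposition: Cmin = C₀·(f + f² + … + f^4).
≈ 27.000 × (0.5000 + 0.2500 + 0.1250 + 0.0625) ≈ 27.000 × 0.9375 ≈ 25.312 mcg/mL.

25.3 mcg/mL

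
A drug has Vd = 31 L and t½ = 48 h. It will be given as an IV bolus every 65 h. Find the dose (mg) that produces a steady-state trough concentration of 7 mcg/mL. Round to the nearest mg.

338 mg

τ/t½ = 65/48 ≈ 1.3542, so f = (1/2)^(65/48) ≈ 0.391161.
Cmin,ss = (D/Vd)·f/(1−f), so D = Cmin,ss·Vd·(1−f)/f.
D = 7 × 31 × (1−f)/f ≈ 7 × 31 × 1.55649 ≈ 337.76 mg.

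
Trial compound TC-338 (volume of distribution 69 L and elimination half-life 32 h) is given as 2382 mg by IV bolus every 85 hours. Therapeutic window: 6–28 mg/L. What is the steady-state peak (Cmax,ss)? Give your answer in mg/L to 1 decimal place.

Over one 85-h interval, 85/32 ≈ 2.6562 half-lives elapse, leaving f ≈ 0.1586 of each dose.
At steady state, accumulation factor R = 1/(1 − e^(−kτ)) ≈ 1.1885.
Single-dose peak C₀ = D/Vd = 2382/69 ≈ 34.522 mg/L.
Steady-state peak Cmax,ss = C₀·R ≈ 34.522 × 1.1885 ≈ 41.029 mg/L.
Peak 41.0 mg/L vs MTC 28 mg/L: exceeds toxic threshold.

41.0 mg/L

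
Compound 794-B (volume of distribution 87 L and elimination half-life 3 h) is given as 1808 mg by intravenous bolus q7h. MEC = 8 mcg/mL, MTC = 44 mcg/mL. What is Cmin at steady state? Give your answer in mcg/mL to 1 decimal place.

5.1 mcg/mL

k = ln2/t½ = ln2/3 ≈ 0.231049 h⁻¹; fraction remaining f = e^(−kτ) = e^(−0.231049×7) ≈ 0.1984.
Each bolus raises the concentration by D/Vd = 1808/87 ≈ 20.782 mcg/mL.
Steady-state trough Cmin,ss = C₀·f/(1−f) ≈ 20.782 × 0.1984/0.8016 ≈ 5.144 mcg/mL.
Trough 5.1 mcg/mL vs MEC 8 mcg/mL: subtherapeutic.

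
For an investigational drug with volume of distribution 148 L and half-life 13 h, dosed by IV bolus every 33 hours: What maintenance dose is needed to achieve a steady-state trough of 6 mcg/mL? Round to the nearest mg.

4271 mg

τ/t½ = 33/13 ≈ 2.5385, so f = (1/2)^(33/13) ≈ 0.172126.
Cmin,ss = (D/Vd)·f/(1−f), so D = Cmin,ss·Vd·(1−f)/f.
D = 6 × 148 × (1−f)/f ≈ 6 × 148 × 4.80970 ≈ 4271.01 mg.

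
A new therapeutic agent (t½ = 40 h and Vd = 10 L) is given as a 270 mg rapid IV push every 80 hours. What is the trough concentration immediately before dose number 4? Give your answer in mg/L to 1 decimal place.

8.9 mg/L

f = (1/2)^(τ/t½) = (1/2)^(80/40) ≈ 0.2500.
C₀ = D/Vd = 270/10 ≈ 27.000 mg/L.
Before the 4th dose, 3 doses have been given. Superposition: Cmin = C₀·(f + f² + … + f^3).
≈ 27.000 × (0.2500 + 0.0625 + 0.0156) ≈ 27.000 × 0.3281 ≈ 8.859 mg/L.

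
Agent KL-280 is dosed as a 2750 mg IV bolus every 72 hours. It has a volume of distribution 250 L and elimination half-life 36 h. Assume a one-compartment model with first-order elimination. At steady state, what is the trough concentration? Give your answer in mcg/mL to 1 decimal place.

The dosing interval is 2 half-lives, so f = 2^(−2) = 0.25.
Accumulation ratio R = 1/(1 − f) = 1/0.75 = 4/3.
Single-dose peak C₀ = D/Vd = 2750/250 = 11 mcg/mL.
Steady-state peak Cmax,ss = C₀·R = 11 × 4/3 ≈ 14.667 mcg/mL.
Steady-state trough Cmin,ss = Cmax,ss·f ≈ 14.667 × 0.25 ≈ 3.667 mcg/mL.

3.7 mcg/mL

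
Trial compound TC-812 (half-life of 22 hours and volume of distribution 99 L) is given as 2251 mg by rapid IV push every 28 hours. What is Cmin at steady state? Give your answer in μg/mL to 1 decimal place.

16.1 μg/mL

k = ln2/t½ = ln2/22 ≈ 0.031507 h⁻¹; fraction remaining f = e^(−kτ) = e^(−0.031507×28) ≈ 0.4139.
At steady state, accumulation factor R = 1/(1 − e^(−kτ)) ≈ 1.7062.
Single-dose peak C₀ = D/Vd = 2251/99 ≈ 22.737 μg/mL.
Cmax,ss = C₀/(1 − f) ≈ 22.737/0.5861 ≈ 38.794 μg/mL.
Steady-state trough Cmin,ss = Cmax,ss·f ≈ 38.794 × 0.4139 ≈ 16.057 μg/mL.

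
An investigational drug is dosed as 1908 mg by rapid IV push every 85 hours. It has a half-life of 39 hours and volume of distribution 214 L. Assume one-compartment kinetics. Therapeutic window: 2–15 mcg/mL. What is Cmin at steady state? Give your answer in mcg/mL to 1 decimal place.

k = ln2/t½ = ln2/39 ≈ 0.017773 h⁻¹; fraction remaining f = e^(−kτ) = e^(−0.017773×85) ≈ 0.2208.
Accumulation ratio R = 1/(1 − f) ≈ 1/0.7792 ≈ 1.2834.
Each bolus raises the concentration by D/Vd = 1908/214 ≈ 8.916 mcg/mL.
Cmax,ss = C₀/(1 − f) ≈ 8.916/0.7792 ≈ 11.443 mcg/mL.
One interval later, Cmin,ss = Cmax,ss·e^(−kτ) ≈ 11.443 × 0.2208 ≈ 2.527 mcg/mL.
Trough 2.5 mcg/mL vs MEC 2 mcg/mL: adequate.

2.5 mcg/mL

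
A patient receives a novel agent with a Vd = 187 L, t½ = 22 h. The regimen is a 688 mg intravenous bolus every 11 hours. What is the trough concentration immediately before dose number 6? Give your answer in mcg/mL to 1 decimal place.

7.3 mcg/mL

f = (1/2)^(τ/t½) = (1/2)^(11/22) ≈ 0.7071.
C₀ = D/Vd = 688/187 ≈ 3.679 mcg/mL.
Before the 6th dose, 5 doses have been given. Superposition: Cmin = C₀·(f + f² + … + f^5).
≈ 3.679 × (0.7071 + 0.5000 + 0.3535 + 0.2500 + 0.1768) ≈ 3.679 × 1.9874 ≈ 7.312 mcg/mL.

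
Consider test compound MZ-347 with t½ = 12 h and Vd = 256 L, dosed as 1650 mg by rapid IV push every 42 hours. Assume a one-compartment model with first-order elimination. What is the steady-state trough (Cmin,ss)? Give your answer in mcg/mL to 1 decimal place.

0.6 mcg/mL

Over one 42-h interval, 42/12 ≈ 3.5 half-lives elapse, leaving f ≈ 0.0884 of each dose.
At steady state, accumulation factor R = 1/(1 − e^(−kτ)) ≈ 1.0970.
Single-dose peak C₀ = D/Vd = 1650/256 ≈ 6.445 mcg/mL.
Steady-state peak Cmax,ss = C₀·R ≈ 6.445 × 1.0970 ≈ 7.070 mcg/mL.
Steady-state trough Cmin,ss = Cmax,ss·f ≈ 7.070 × 0.0884 ≈ 0.625 mcg/mL.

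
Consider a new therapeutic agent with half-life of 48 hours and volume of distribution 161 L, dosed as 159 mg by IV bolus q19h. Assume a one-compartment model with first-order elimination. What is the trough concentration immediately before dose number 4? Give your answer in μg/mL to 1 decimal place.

1.8 μg/mL

f = (1/2)^(τ/t½) = (1/2)^(19/48) ≈ 0.7601.
C₀ = D/Vd = 159/161 ≈ 0.988 μg/mL.
Before the 4th dose, 3 doses have been given. Superposition: Cmin = C₀·(f + f² + … + f^3).
≈ 0.988 × (0.7601 + 0.5778 + 0.4391) ≈ 0.988 × 1.7770 ≈ 1.756 μg/mL.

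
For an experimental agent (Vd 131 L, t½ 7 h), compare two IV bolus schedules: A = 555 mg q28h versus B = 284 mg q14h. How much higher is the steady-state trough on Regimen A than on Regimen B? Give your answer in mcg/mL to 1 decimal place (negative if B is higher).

-0.4 mcg/mL

Regimen A: f = (1/2)^(28/7) ≈ 0.0625; Cmin,ss = (555/131)·f/(1−f) ≈ 0.282 mcg/mL.
Regimen B: f = (1/2)^(14/7) ≈ 0.2500; Cmin,ss = (284/131)·f/(1−f) ≈ 0.723 mcg/mL.
Difference ≈ 0.282 − 0.723 ≈ -0.441 mcg/mL.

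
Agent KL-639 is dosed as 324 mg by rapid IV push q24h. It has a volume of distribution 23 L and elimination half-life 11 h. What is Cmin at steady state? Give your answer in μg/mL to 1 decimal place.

4.0 μg/mL

Over one 24-h interval, 24/11 ≈ 2.1818 half-lives elapse, leaving f ≈ 0.2204 of each dose.
Accumulation ratio R = 1/(1 − f) ≈ 1/0.7796 ≈ 1.2827.
Each bolus raises the concentration by D/Vd = 324/23 ≈ 14.087 μg/mL.
Cmax,ss = C₀/(1 − f) ≈ 14.087/0.7796 ≈ 18.070 μg/mL.
Steady-state trough Cmin,ss = Cmax,ss·f ≈ 18.070 × 0.2204 ≈ 3.983 μg/mL.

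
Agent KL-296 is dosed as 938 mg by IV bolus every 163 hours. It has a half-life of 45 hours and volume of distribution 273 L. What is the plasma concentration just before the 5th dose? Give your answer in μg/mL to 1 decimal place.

0.3 μg/mL

f = (1/2)^(τ/t½) = (1/2)^(163/45) ≈ 0.0812.
C₀ = D/Vd = 938/273 ≈ 3.436 μg/mL.
Before the 5th dose, 4 doses have been given. Superposition: Cmin = C₀·(f + f² + … + f^4).
≈ 3.436 × (0.0812 + 0.0066 + 0.0005 + 0.0000) ≈ 3.436 × 0.0883 ≈ 0.303 μg/mL.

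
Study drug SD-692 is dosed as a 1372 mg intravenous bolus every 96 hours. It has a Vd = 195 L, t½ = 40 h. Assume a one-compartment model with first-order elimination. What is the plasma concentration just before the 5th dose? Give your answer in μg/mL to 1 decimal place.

f = (1/2)^(τ/t½) = (1/2)^(96/40) ≈ 0.1895.
C₀ = D/Vd = 1372/195 ≈ 7.036 μg/mL.
Before the 5th dose, 4 doses have been given. Superposition: Cmin = C₀·(f + f² + … + f^4).
≈ 7.036 × (0.1895 + 0.0359 + 0.0068 + 0.0013) ≈ 7.036 × 0.2335 ≈ 1.643 μg/mL.

1.6 μg/mL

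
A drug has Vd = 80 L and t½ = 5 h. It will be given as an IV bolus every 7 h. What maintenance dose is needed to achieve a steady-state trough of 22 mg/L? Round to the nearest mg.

2885 mg

τ/t½ = 7/5 ≈ 1.4, so f = (1/2)^(7/5) ≈ 0.378929.
Cmin,ss = (D/Vd)·f/(1−f), so D = Cmin,ss·Vd·(1−f)/f.
D = 22 × 80 × (1−f)/f ≈ 22 × 80 × 1.63902 ≈ 2884.68 mg.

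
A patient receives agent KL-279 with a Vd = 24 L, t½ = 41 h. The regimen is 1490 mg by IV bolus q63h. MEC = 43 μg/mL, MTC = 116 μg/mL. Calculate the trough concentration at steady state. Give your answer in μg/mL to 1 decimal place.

32.7 μg/mL

k = ln2/t½ = ln2/41 ≈ 0.016906 h⁻¹; fraction remaining f = e^(−kτ) = e^(−0.016906×63) ≈ 0.3447.
Each bolus raises the concentration by D/Vd = 1490/24 ≈ 62.083 μg/mL.
Steady-state trough Cmin,ss = C₀·f/(1−f) ≈ 62.083 × 0.3447/0.6553 ≈ 32.657 μg/mL.
Trough 32.7 μg/mL vs MEC 43 μg/mL: subtherapeutic.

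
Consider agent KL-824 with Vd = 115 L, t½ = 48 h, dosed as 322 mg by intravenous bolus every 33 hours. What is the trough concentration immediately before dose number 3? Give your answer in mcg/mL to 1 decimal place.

2.8 mcg/mL

f = (1/2)^(τ/t½) = (1/2)^(33/48) ≈ 0.6209.
C₀ = D/Vd = 322/115 ≈ 2.800 mcg/mL.
Before the 3rd dose, 2 doses have been given. Superposition: Cmin = C₀·(f + f²).
≈ 2.800 × (0.6209 + 0.3855) ≈ 2.800 × 1.0064 ≈ 2.818 mcg/mL.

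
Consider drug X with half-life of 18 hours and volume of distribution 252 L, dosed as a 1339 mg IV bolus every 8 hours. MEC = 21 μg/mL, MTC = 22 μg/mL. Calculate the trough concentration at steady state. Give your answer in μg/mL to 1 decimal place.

k = ln2/t½ = ln2/18 ≈ 0.038508 h⁻¹; fraction remaining f = e^(−kτ) = e^(−0.038508×8) ≈ 0.7349.
Accumulation ratio R = 1/(1 − f) ≈ 1/0.2651 ≈ 3.7722.
Single-dose peak C₀ = D/Vd = 1339/252 ≈ 5.313 μg/mL.
Cmax,ss = C₀/(1 − f) ≈ 5.313/0.2651 ≈ 20.041 μg/mL.
One interval later, Cmin,ss = Cmax,ss·e^(−kτ) ≈ 20.041 × 0.7349 ≈ 14.728 μg/mL.
Trough 14.7 μg/mL vs MEC 21 μg/mL: subtherapeutic.

14.7 μg/mL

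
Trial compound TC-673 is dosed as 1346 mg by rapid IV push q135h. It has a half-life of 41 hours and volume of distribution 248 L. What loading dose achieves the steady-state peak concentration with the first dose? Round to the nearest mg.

f = (1/2)^(135/41) ≈ 0.102048; accumulation ratio R = 1/(1−f) ≈ 1.11365.
Loading dose to hit Cmax,ss on first dose: D_load = D_maint·R ≈ 1346 × 1.11365 ≈ 1498.97 mg.

1499 mg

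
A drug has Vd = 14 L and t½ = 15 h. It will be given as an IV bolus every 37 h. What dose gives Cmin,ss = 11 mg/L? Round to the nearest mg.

τ/t½ = 37/15 ≈ 2.4667, so f = (1/2)^(37/15) ≈ 0.180909.
Cmin,ss = (D/Vd)·f/(1−f), so D = Cmin,ss·Vd·(1−f)/f.
D = 11 × 14 × (1−f)/f ≈ 11 × 14 × 4.52764 ≈ 697.26 mg.

697 mg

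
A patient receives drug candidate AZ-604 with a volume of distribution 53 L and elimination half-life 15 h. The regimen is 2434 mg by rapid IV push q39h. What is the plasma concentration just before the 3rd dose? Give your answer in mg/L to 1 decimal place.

f = (1/2)^(τ/t½) = (1/2)^(39/15) ≈ 0.1649.
C₀ = D/Vd = 2434/53 ≈ 45.925 mg/L.
Before the 3rd dose, 2 doses have been given. Superposition: Cmin = C₀·(f + f²).
≈ 45.925 × (0.1649 + 0.0272) ≈ 45.925 × 0.1921 ≈ 8.822 mg/L.

8.8 mg/L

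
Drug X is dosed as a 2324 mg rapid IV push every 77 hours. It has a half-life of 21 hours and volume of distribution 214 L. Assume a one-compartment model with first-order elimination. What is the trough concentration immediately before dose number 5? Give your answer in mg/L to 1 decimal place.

0.9 mg/L

f = (1/2)^(τ/t½) = (1/2)^(77/21) ≈ 0.0787.
C₀ = D/Vd = 2324/214 ≈ 10.860 mg/L.
Before the 5th dose, 4 doses have been given. Superposition: Cmin = C₀·(f + f² + … + f^4).
≈ 10.860 × (0.0787 + 0.0062 + 0.0005 + 0.0000) ≈ 10.860 × 0.0854 ≈ 0.927 mg/L.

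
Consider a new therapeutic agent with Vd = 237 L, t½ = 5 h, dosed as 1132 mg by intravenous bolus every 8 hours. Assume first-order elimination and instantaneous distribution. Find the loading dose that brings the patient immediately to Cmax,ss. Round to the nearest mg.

f = (1/2)^(8/5) ≈ 0.329877; accumulation ratio R = 1/(1−f) ≈ 1.49226.
Loading dose to hit Cmax,ss on first dose: D_load = D_maint·R ≈ 1132 × 1.49226 ≈ 1689.24 mg.

1689 mg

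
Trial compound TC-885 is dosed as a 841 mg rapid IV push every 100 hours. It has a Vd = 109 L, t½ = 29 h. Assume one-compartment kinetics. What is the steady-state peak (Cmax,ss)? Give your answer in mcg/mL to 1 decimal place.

8.5 mcg/mL

τ/t½ = 100/29 ≈ 3.4483, so fraction remaining f = (1/2)^(100/29) ≈ 0.0916.
Accumulation ratio R = 1/(1 − f) ≈ 1/0.9084 ≈ 1.1008.
Each bolus raises the concentration by D/Vd = 841/109 ≈ 7.716 mcg/mL.
Steady-state peak Cmax,ss = C₀·R ≈ 7.716 × 1.1008 ≈ 8.494 mcg/mL.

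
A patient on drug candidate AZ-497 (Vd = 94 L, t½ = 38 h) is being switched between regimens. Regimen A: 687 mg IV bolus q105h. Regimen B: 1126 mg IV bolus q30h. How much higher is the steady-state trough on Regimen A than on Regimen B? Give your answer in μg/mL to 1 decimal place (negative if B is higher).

Regimen A: f = (1/2)^(105/38) ≈ 0.1473; Cmin,ss = (687/94)·f/(1−f) ≈ 1.263 μg/mL.
Regimen B: f = (1/2)^(30/38) ≈ 0.5786; Cmin,ss = (1126/94)·f/(1−f) ≈ 16.447 μg/mL.
Difference ≈ 1.263 − 16.447 ≈ -15.184 μg/mL.

-15.2 μg/mL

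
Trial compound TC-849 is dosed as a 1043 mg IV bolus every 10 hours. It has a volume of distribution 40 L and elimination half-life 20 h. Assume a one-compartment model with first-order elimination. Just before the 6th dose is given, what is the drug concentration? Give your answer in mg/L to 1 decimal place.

f = (1/2)^(τ/t½) = (1/2)^(10/20) ≈ 0.7071.
C₀ = D/Vd = 1043/40 ≈ 26.075 mg/L.
Before the 6th dose, 5 doses have been given. Superposition: Cmin = C₀·(f + f² + … + f^5).
≈ 26.075 × (0.7071 + 0.5000 + 0.3535 + 0.2500 + 0.1768) ≈ 26.075 × 1.9874 ≈ 51.821 mg/L.

51.8 mg/L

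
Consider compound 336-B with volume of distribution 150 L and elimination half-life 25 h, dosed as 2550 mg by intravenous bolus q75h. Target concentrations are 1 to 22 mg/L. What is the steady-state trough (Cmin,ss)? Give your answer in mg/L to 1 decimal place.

τ = 75 h = 3 half-lives, so f = (1/2)^3 = 0.125.
Accumulation ratio R = 1/(1 − f) = 1/0.875 = 8/7.
Single-dose peak C₀ = D/Vd = 2550/150 = 17 mg/L.
Steady-state peak Cmax,ss = C₀·R = 17 × 8/7 ≈ 19.429 mg/L.
Steady-state trough Cmin,ss = Cmax,ss·f ≈ 19.429 × 0.125 ≈ 2.429 mg/L.
Trough 2.4 mg/L vs MEC 1 mg/L: adequate.

2.4 mg/L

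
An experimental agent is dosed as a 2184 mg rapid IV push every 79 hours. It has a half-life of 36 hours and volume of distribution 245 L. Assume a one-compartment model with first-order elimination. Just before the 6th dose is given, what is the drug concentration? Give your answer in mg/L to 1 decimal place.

f = (1/2)^(τ/t½) = (1/2)^(79/36) ≈ 0.2185.
C₀ = D/Vd = 2184/245 ≈ 8.914 mg/L.
Before the 6th dose, 5 doses have been given. Superposition: Cmin = C₀·(f + f² + … + f^5).
≈ 8.914 × (0.2185 + 0.0477 + 0.0104 + 0.0023 + 0.0005) ≈ 8.914 × 0.2794 ≈ 2.491 mg/L.

2.5 mg/L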